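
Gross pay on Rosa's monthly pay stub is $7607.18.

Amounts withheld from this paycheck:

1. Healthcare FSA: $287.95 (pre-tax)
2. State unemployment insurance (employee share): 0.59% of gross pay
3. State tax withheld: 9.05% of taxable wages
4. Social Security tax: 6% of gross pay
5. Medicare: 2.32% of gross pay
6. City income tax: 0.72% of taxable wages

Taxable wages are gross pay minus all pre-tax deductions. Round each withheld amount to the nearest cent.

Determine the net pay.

$5926.34

Healthcare FSA: $287.95
Taxable wages = $7607.18 − $287.95 = $7319.23
City income tax: $7319.23 × 0.0072 = $52.70
State tax withheld: $7319.23 × 0.0905 = $662.39
Medicare: $7607.18 × 0.0232 = $176.49
Social Security tax: $7607.18 × 0.06 = $456.43
State unemployment insurance (employee share): $7607.18 × 0.0059 = $44.88
Total deductions = $287.95 + $52.70 + $662.39 + $176.49 + $456.43 + $44.88 = $1680.84
Net pay = $7607.18 − $1680.84 = $5926.34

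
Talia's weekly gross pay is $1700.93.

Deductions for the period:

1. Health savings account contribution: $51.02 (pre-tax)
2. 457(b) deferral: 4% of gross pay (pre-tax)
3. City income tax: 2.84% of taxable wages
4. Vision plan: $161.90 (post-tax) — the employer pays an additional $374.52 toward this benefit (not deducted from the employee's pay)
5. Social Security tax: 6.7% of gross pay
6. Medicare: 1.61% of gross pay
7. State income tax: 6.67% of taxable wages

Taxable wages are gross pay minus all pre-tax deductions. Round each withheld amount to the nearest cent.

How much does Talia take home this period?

Health savings account contribution: $51.02
457(b) deferral: $1700.93 × 0.04 = $68.04
Pre-tax total = $51.02 + $68.04 = $119.06
Taxable wages = $1700.93 − $119.06 = $1581.87
City income tax: $1581.87 × 0.0284 = $44.93
State income tax: $1581.87 × 0.0667 = $105.51
Medicare: $1700.93 × 0.0161 = $27.38
Social Security tax: $1700.93 × 0.067 = $113.96
Vision plan: $161.90
(Employer's $374.52 toward vision plan is not withheld from the employee.)
Total deductions = $51.02 + $68.04 + $44.93 + $105.51 + $27.38 + $113.96 + $161.90 = $572.74
Net pay = $1700.93 − $572.74 = $1128.19

$1128.19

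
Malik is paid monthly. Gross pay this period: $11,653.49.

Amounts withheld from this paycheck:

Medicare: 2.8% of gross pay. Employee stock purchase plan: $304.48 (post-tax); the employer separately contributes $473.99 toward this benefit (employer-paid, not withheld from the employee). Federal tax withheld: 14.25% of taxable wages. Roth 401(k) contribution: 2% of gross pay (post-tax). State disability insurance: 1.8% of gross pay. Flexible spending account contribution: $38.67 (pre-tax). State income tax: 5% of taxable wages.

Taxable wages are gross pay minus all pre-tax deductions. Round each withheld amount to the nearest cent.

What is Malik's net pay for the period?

$8,305.36

Flexible spending account contribution: $38.67
Taxable wages = $11,653.49 − $38.67 = $11,614.82
State income tax: $11,614.82 × 0.05 = $580.74
Federal tax withheld: $11,614.82 × 0.1425 = $1,655.11
State disability insurance: $11,653.49 × 0.018 = $209.76
Medicare: $11,653.49 × 0.028 = $326.30
Roth 401(k) contribution: $11,653.49 × 0.02 = $233.07
Employee stock purchase plan: $304.48
(Employer's $473.99 toward employee stock purchase plan is not withheld from the employee.)
Total deductions = $38.67 + $580.74 + $1,655.11 + $209.76 + $326.30 + $233.07 + $304.48 = $3,348.13
Net pay = $11,653.49 − $3,348.13 = $8,305.36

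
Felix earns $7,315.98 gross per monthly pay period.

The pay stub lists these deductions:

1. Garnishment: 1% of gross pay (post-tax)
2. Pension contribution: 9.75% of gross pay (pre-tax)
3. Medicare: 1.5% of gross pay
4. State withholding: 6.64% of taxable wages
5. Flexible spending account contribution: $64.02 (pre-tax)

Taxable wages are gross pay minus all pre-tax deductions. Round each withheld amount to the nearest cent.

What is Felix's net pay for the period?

$5,921.58

Flexible spending account contribution: $64.02
Pension contribution: $7,315.98 × 0.0975 = $713.31
Pre-tax total = $64.02 + $713.31 = $777.33
Taxable wages = $7,315.98 − $777.33 = $6,538.65
State withholding: $6,538.65 × 0.0664 = $434.17
Medicare: $7,315.98 × 0.015 = $109.74
Garnishment: $7,315.98 × 0.01 = $73.16
Total deductions = $64.02 + $713.31 + $434.17 + $109.74 + $73.16 = $1,394.40
Net pay = $7,315.98 − $1,394.40 = $5,921.58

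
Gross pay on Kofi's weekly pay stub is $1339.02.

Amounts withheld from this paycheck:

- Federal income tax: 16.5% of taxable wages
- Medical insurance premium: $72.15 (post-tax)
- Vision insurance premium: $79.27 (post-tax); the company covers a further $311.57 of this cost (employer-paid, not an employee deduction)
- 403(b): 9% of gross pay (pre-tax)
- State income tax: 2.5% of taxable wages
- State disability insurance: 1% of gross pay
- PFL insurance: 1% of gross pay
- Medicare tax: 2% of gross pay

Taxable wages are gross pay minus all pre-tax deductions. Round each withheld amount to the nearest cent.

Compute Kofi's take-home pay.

403(b): $1339.02 × 0.09 = $120.51
Taxable wages = $1339.02 − $120.51 = $1218.51
State income tax: $1218.51 × 0.025 = $30.46
Federal income tax: $1218.51 × 0.165 = $201.05
Medicare tax: $1339.02 × 0.02 = $26.78
PFL insurance: $1339.02 × 0.01 = $13.39
State disability insurance: $1339.02 × 0.01 = $13.39
Vision insurance premium: $79.27
Medical insurance premium: $72.15
(Employer's $311.57 toward vision insurance premium is not withheld from the employee.)
Total deductions = $120.51 + $30.46 + $201.05 + $26.78 + $13.39 + $13.39 + $79.27 + $72.15 = $557.00
Net pay = $1339.02 − $557.00 = $782.02

$782.02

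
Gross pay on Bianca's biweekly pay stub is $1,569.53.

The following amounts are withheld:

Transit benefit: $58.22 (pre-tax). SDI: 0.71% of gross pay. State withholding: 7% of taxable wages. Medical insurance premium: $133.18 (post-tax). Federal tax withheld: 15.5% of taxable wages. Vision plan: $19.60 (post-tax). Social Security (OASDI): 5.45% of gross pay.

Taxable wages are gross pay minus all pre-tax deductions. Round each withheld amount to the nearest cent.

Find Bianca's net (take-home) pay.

$921.81

Transit benefit: $58.22
Taxable wages = $1,569.53 − $58.22 = $1,511.31
Federal tax withheld: $1,511.31 × 0.155 = $234.25
State withholding: $1,511.31 × 0.07 = $105.79
SDI: $1,569.53 × 0.0071 = $11.14
Social Security (OASDI): $1,569.53 × 0.0545 = $85.54
Medical insurance premium: $133.18
Vision plan: $19.60
Total deductions = $58.22 + $234.25 + $105.79 + $11.14 + $85.54 + $133.18 + $19.60 = $647.72
Net pay = $1,569.53 − $647.72 = $921.81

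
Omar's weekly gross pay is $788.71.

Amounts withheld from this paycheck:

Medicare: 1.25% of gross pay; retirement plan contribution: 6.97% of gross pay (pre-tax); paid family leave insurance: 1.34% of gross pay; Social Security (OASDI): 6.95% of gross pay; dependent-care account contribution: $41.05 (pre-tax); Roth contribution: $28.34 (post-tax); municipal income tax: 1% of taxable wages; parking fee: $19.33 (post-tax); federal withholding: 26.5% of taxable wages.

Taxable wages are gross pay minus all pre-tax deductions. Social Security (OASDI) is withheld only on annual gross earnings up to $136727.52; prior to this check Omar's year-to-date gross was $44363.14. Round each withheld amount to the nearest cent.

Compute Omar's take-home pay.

$379.28

Retirement plan contribution: $788.71 × 0.0697 = $54.97
Dependent-care account contribution: $41.05
Pre-tax total = $54.97 + $41.05 = $96.02
Taxable wages = $788.71 − $96.02 = $692.69
Federal withholding: $692.69 × 0.265 = $183.56
Municipal income tax: $692.69 × 0.01 = $6.93
Social Security (OASDI): cap not yet reached, full $788.71 is subject → $788.71 × 0.0695 = $54.82
Paid family leave insurance: $788.71 × 0.0134 = $10.57
Medicare: $788.71 × 0.0125 = $9.86
Parking fee: $19.33
Roth contribution: $28.34
Total deductions = $54.97 + $41.05 + $183.56 + $6.93 + $54.82 + $10.57 + $9.86 + $19.33 + $28.34 = $409.43
Net pay = $788.71 − $409.43 = $379.28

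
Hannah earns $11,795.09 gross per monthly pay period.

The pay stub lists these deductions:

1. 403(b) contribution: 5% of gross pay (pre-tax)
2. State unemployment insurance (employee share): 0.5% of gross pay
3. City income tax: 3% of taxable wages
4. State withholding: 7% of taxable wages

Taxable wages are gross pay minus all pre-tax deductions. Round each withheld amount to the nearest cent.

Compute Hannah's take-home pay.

$10,025.83

403(b) contribution: $11,795.09 × 0.05 = $589.75
Taxable wages = $11,795.09 − $589.75 = $11,205.34
State withholding: $11,205.34 × 0.07 = $784.37
City income tax: $11,205.34 × 0.03 = $336.16
State unemployment insurance (employee share): $11,795.09 × 0.005 = $58.98
Total deductions = $589.75 + $784.37 + $336.16 + $58.98 = $1,769.26
Net pay = $11,795.09 − $1,769.26 = $10,025.83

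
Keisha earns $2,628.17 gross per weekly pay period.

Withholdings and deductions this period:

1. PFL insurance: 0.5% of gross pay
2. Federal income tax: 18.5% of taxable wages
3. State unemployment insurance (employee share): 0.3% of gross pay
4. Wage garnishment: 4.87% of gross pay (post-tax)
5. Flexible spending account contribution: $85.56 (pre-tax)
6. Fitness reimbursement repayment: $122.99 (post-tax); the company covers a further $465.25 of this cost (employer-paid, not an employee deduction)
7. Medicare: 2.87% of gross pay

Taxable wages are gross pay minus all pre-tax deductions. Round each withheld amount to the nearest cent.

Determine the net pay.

Flexible spending account contribution: $85.56
Taxable wages = $2,628.17 − $85.56 = $2,542.61
Federal income tax: $2,542.61 × 0.185 = $470.38
State unemployment insurance (employee share): $2,628.17 × 0.003 = $7.88
PFL insurance: $2,628.17 × 0.005 = $13.14
Medicare: $2,628.17 × 0.0287 = $75.43
Wage garnishment: $2,628.17 × 0.0487 = $127.99
Fitness reimbursement repayment: $122.99
(Employer's $465.25 toward fitness reimbursement repayment is not withheld from the employee.)
Total deductions = $85.56 + $470.38 + $7.88 + $13.14 + $75.43 + $127.99 + $122.99 = $903.37
Net pay = $2,628.17 − $903.37 = $1,724.80

$1,724.80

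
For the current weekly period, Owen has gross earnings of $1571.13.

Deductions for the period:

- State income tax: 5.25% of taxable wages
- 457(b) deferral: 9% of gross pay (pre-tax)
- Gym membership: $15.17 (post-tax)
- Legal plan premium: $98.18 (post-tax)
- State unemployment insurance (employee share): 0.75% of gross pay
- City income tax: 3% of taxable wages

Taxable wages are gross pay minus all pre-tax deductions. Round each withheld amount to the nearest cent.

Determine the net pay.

$1186.65

457(b) deferral: $1571.13 × 0.09 = $141.40
Taxable wages = $1571.13 − $141.40 = $1429.73
State income tax: $1429.73 × 0.0525 = $75.06
City income tax: $1429.73 × 0.03 = $42.89
State unemployment insurance (employee share): $1571.13 × 0.0075 = $11.78
Gym membership: $15.17
Legal plan premium: $98.18
Total deductions = $141.40 + $75.06 + $42.89 + $11.78 + $15.17 + $98.18 = $384.48
Net pay = $1571.13 − $384.48 = $1186.65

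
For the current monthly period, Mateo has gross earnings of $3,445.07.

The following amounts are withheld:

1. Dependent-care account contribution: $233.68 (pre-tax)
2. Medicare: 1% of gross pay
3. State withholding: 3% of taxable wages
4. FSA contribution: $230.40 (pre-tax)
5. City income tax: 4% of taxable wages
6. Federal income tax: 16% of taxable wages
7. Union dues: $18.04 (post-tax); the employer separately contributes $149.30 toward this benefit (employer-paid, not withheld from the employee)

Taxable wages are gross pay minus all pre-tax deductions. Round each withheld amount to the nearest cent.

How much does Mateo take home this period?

$2,242.87

FSA contribution: $230.40
Dependent-care account contribution: $233.68
Pre-tax total = $230.40 + $233.68 = $464.08
Taxable wages = $3,445.07 − $464.08 = $2,980.99
State withholding: $2,980.99 × 0.03 = $89.43
City income tax: $2,980.99 × 0.04 = $119.24
Federal income tax: $2,980.99 × 0.16 = $476.96
Medicare: $3,445.07 × 0.01 = $34.45
Union dues: $18.04
(Employer's $149.30 toward union dues is not withheld from the employee.)
Total deductions = $230.40 + $233.68 + $89.43 + $119.24 + $476.96 + $34.45 + $18.04 = $1,202.20
Net pay = $3,445.07 − $1,202.20 = $2,242.87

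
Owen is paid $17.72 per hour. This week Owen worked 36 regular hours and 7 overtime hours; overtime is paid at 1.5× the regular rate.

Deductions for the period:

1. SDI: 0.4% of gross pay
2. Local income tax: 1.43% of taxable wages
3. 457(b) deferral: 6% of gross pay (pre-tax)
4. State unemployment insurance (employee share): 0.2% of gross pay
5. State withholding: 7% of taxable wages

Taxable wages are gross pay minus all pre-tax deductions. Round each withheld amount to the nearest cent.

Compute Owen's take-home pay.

$704.29

Regular pay: 36 × $17.72 = $637.92
Overtime pay: 7 × $17.72 × 1.5 = $186.06
Gross pay = $637.92 + $186.06 = $823.98
457(b) deferral: $823.98 × 0.06 = $49.44
Taxable wages = $823.98 − $49.44 = $774.54
Local income tax: $774.54 × 0.0143 = $11.08
State withholding: $774.54 × 0.07 = $54.22
SDI: $823.98 × 0.004 = $3.30
State unemployment insurance (employee share): $823.98 × 0.002 = $1.65
Total deductions = $49.44 + $11.08 + $54.22 + $3.30 + $1.65 = $119.69
Net pay = $823.98 − $119.69 = $704.29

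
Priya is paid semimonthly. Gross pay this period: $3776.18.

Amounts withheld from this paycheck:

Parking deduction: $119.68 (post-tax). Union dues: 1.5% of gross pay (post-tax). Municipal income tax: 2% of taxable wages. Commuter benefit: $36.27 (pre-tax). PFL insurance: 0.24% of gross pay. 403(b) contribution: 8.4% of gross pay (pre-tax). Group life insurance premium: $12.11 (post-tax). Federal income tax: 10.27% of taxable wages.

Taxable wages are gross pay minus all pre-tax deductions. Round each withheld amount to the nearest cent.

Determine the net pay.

Commuter benefit: $36.27
403(b) contribution: $3776.18 × 0.084 = $317.20
Pre-tax total = $36.27 + $317.20 = $353.47
Taxable wages = $3776.18 − $353.47 = $3422.71
Municipal income tax: $3422.71 × 0.02 = $68.45
Federal income tax: $3422.71 × 0.1027 = $351.51
PFL insurance: $3776.18 × 0.0024 = $9.06
Parking deduction: $119.68
Group life insurance premium: $12.11
Union dues: $3776.18 × 0.015 = $56.64
Total deductions = $36.27 + $317.20 + $68.45 + $351.51 + $9.06 + $119.68 + $12.11 + $56.64 = $970.92
Net pay = $3776.18 − $970.92 = $2805.26

$2805.26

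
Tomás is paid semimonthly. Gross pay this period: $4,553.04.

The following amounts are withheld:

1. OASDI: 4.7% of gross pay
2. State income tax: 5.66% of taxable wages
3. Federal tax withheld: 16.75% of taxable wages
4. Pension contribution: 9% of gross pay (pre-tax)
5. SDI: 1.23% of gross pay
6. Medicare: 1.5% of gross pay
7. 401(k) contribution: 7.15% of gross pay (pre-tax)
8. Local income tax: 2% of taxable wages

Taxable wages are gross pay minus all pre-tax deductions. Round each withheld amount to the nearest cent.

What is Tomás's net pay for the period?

$2,547.54

Pension contribution: $4,553.04 × 0.09 = $409.77
401(k) contribution: $4,553.04 × 0.0715 = $325.54
Pre-tax total = $409.77 + $325.54 = $735.31
Taxable wages = $4,553.04 − $735.31 = $3,817.73
State income tax: $3,817.73 × 0.0566 = $216.08
Local income tax: $3,817.73 × 0.02 = $76.35
Federal tax withheld: $3,817.73 × 0.1675 = $639.47
SDI: $4,553.04 × 0.0123 = $56.00
Medicare: $4,553.04 × 0.015 = $68.30
OASDI: $4,553.04 × 0.047 = $213.99
Total deductions = $409.77 + $325.54 + $216.08 + $76.35 + $639.47 + $56.00 + $68.30 + $213.99 = $2,005.50
Net pay = $4,553.04 − $2,005.50 = $2,547.54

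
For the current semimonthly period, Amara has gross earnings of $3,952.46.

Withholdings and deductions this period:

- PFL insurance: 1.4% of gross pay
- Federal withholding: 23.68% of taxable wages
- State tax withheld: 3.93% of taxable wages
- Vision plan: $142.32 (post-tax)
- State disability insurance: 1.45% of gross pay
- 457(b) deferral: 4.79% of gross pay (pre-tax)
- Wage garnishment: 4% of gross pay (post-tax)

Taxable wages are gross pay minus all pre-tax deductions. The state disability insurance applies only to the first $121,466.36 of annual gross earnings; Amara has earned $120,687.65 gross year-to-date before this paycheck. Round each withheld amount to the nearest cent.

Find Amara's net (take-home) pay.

$2,357.10

457(b) deferral: $3,952.46 × 0.0479 = $189.32
Taxable wages = $3,952.46 − $189.32 = $3,763.14
Federal withholding: $3,763.14 × 0.2368 = $891.11
State tax withheld: $3,763.14 × 0.0393 = $147.89
PFL insurance: $3,952.46 × 0.014 = $55.33
State disability insurance: only $121,466.36 − $120,687.65 = $778.71 of this check is subject → $778.71 × 0.0145 = $11.29
Wage garnishment: $3,952.46 × 0.04 = $158.10
Vision plan: $142.32
Total deductions = $189.32 + $891.11 + $147.89 + $55.33 + $11.29 + $158.10 + $142.32 = $1,595.36
Net pay = $3,952.46 − $1,595.36 = $2,357.10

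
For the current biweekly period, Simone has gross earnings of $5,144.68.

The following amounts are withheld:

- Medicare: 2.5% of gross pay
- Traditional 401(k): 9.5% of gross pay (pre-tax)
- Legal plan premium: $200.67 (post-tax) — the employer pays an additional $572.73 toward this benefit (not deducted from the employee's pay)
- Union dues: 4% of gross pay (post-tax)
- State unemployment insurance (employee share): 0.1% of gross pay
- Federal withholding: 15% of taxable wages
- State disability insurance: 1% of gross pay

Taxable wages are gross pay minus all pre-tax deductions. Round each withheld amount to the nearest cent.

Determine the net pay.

$3,365.88

Traditional 401(k): $5,144.68 × 0.095 = $488.74
Taxable wages = $5,144.68 − $488.74 = $4,655.94
Federal withholding: $4,655.94 × 0.15 = $698.39
State unemployment insurance (employee share): $5,144.68 × 0.001 = $5.14
Medicare: $5,144.68 × 0.025 = $128.62
State disability insurance: $5,144.68 × 0.01 = $51.45
Union dues: $5,144.68 × 0.04 = $205.79
Legal plan premium: $200.67
(Employer's $572.73 toward legal plan premium is not withheld from the employee.)
Total deductions = $488.74 + $698.39 + $5.14 + $128.62 + $51.45 + $205.79 + $200.67 = $1,778.80
Net pay = $5,144.68 − $1,778.80 = $3,365.88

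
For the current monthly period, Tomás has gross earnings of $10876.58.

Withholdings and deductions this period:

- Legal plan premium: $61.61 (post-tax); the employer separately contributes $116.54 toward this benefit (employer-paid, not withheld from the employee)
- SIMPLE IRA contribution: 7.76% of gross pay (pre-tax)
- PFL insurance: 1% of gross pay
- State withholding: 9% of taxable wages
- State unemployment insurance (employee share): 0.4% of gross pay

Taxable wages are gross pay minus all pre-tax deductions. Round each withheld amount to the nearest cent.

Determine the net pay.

$8915.74

SIMPLE IRA contribution: $10876.58 × 0.0776 = $844.02
Taxable wages = $10876.58 − $844.02 = $10032.56
State withholding: $10032.56 × 0.09 = $902.93
PFL insurance: $10876.58 × 0.01 = $108.77
State unemployment insurance (employee share): $10876.58 × 0.004 = $43.51
Legal plan premium: $61.61
(Employer's $116.54 toward legal plan premium is not withheld from the employee.)
Total deductions = $844.02 + $902.93 + $108.77 + $43.51 + $61.61 = $1960.84
Net pay = $10876.58 − $1960.84 = $8915.74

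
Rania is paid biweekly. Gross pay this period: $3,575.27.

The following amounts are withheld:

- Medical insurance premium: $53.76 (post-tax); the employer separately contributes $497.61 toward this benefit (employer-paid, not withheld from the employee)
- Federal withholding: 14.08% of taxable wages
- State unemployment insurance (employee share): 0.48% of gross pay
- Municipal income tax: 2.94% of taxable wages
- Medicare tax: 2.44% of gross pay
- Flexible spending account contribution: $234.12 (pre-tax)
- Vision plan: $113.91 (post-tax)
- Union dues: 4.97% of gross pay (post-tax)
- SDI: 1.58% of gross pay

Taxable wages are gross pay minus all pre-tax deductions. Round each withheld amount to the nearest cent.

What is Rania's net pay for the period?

Flexible spending account contribution: $234.12
Taxable wages = $3,575.27 − $234.12 = $3,341.15
Federal withholding: $3,341.15 × 0.1408 = $470.43
Municipal income tax: $3,341.15 × 0.0294 = $98.23
State unemployment insurance (employee share): $3,575.27 × 0.0048 = $17.16
Medicare tax: $3,575.27 × 0.0244 = $87.24
SDI: $3,575.27 × 0.0158 = $56.49
Union dues: $3,575.27 × 0.0497 = $177.69
Medical insurance premium: $53.76
Vision plan: $113.91
(Employer's $497.61 toward medical insurance premium is not withheld from the employee.)
Total deductions = $234.12 + $470.43 + $98.23 + $17.16 + $87.24 + $56.49 + $177.69 + $53.76 + $113.91 = $1,309.03
Net pay = $3,575.27 − $1,309.03 = $2,266.24

$2,266.24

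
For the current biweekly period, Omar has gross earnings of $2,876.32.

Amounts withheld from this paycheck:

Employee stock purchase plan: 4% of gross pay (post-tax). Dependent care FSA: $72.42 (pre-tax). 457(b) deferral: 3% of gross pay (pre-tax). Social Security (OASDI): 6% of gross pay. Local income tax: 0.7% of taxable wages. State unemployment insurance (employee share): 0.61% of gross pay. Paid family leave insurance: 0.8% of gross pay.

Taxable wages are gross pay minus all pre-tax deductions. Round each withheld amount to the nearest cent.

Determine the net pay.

457(b) deferral: $2,876.32 × 0.03 = $86.29
Dependent care FSA: $72.42
Pre-tax total = $86.29 + $72.42 = $158.71
Taxable wages = $2,876.32 − $158.71 = $2,717.61
Local income tax: $2,717.61 × 0.007 = $19.02
Social Security (OASDI): $2,876.32 × 0.06 = $172.58
Paid family leave insurance: $2,876.32 × 0.008 = $23.01
State unemployment insurance (employee share): $2,876.32 × 0.0061 = $17.55
Employee stock purchase plan: $2,876.32 × 0.04 = $115.05
Total deductions = $86.29 + $72.42 + $19.02 + $172.58 + $23.01 + $17.55 + $115.05 = $505.92
Net pay = $2,876.32 − $505.92 = $2,370.40

$2,370.40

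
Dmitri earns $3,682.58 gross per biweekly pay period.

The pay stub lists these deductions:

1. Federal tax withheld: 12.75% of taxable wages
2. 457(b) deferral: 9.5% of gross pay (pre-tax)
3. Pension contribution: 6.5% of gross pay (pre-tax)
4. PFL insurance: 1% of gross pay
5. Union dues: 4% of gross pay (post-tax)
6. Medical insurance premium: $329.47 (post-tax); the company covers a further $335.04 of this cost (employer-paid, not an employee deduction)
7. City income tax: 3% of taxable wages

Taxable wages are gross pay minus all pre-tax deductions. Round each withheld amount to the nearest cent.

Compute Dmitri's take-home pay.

Pension contribution: $3,682.58 × 0.065 = $239.37
457(b) deferral: $3,682.58 × 0.095 = $349.85
Pre-tax total = $239.37 + $349.85 = $589.22
Taxable wages = $3,682.58 − $589.22 = $3,093.36
Federal tax withheld: $3,093.36 × 0.1275 = $394.40
City income tax: $3,093.36 × 0.03 = $92.80
PFL insurance: $3,682.58 × 0.01 = $36.83
Medical insurance premium: $329.47
Union dues: $3,682.58 × 0.04 = $147.30
(Employer's $335.04 toward medical insurance premium is not withheld from the employee.)
Total deductions = $239.37 + $349.85 + $394.40 + $92.80 + $36.83 + $329.47 + $147.30 = $1,590.02
Net pay = $3,682.58 − $1,590.02 = $2,092.56

$2,092.56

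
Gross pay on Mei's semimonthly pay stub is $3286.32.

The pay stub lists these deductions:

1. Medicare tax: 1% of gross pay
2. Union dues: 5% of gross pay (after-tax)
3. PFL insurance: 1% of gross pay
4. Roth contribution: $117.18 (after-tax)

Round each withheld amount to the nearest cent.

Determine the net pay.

PFL insurance: $3286.32 × 0.01 = $32.86
Medicare tax: $3286.32 × 0.01 = $32.86
Roth contribution: $117.18
Union dues: $3286.32 × 0.05 = $164.32
Total deductions = $32.86 + $32.86 + $117.18 + $164.32 = $347.22
Net pay = $3286.32 − $347.22 = $2939.10

$2939.10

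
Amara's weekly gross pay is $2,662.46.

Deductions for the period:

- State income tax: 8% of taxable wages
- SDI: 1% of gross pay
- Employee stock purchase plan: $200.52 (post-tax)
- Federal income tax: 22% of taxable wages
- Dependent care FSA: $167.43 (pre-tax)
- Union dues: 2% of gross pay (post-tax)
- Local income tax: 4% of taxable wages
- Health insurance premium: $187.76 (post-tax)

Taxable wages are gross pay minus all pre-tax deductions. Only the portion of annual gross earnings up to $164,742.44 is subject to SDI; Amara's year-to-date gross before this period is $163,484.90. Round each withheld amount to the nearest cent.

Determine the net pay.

$1,192.61

Dependent care FSA: $167.43
Taxable wages = $2,662.46 − $167.43 = $2,495.03
Federal income tax: $2,495.03 × 0.22 = $548.91
Local income tax: $2,495.03 × 0.04 = $99.80
State income tax: $2,495.03 × 0.08 = $199.60
SDI: only $164,742.44 − $163,484.90 = $1,257.54 of this check is subject → $1,257.54 × 0.01 = $12.58
Employee stock purchase plan: $200.52
Health insurance premium: $187.76
Union dues: $2,662.46 × 0.02 = $53.25
Total deductions = $167.43 + $548.91 + $99.80 + $199.60 + $12.58 + $200.52 + $187.76 + $53.25 = $1,469.85
Net pay = $2,662.46 − $1,469.85 = $1,192.61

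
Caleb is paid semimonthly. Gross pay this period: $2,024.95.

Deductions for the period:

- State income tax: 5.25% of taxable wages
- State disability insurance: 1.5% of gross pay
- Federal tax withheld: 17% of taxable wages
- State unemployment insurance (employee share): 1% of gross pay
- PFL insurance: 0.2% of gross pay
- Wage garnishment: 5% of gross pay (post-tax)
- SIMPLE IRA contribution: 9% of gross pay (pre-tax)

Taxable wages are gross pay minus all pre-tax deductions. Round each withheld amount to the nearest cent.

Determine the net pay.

SIMPLE IRA contribution: $2,024.95 × 0.09 = $182.25
Taxable wages = $2,024.95 − $182.25 = $1,842.70
Federal tax withheld: $1,842.70 × 0.17 = $313.26
State income tax: $1,842.70 × 0.0525 = $96.74
PFL insurance: $2,024.95 × 0.002 = $4.05
State unemployment insurance (employee share): $2,024.95 × 0.01 = $20.25
State disability insurance: $2,024.95 × 0.015 = $30.37
Wage garnishment: $2,024.95 × 0.05 = $101.25
Total deductions = $182.25 + $313.26 + $96.74 + $4.05 + $20.25 + $30.37 + $101.25 = $748.17
Net pay = $2,024.95 − $748.17 = $1,276.78

$1,276.78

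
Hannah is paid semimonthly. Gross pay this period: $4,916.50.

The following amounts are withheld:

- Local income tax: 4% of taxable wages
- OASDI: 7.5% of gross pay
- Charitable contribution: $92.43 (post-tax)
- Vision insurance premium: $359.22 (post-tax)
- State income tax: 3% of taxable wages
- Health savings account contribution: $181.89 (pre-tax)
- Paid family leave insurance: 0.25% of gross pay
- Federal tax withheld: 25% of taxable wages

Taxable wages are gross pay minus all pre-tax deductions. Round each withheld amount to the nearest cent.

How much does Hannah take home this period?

$2,386.86

Health savings account contribution: $181.89
Taxable wages = $4,916.50 − $181.89 = $4,734.61
Local income tax: $4,734.61 × 0.04 = $189.38
State income tax: $4,734.61 × 0.03 = $142.04
Federal tax withheld: $4,734.61 × 0.25 = $1,183.65
OASDI: $4,916.50 × 0.075 = $368.74
Paid family leave insurance: $4,916.50 × 0.0025 = $12.29
Vision insurance premium: $359.22
Charitable contribution: $92.43
Total deductions = $181.89 + $189.38 + $142.04 + $1,183.65 + $368.74 + $12.29 + $359.22 + $92.43 = $2,529.64
Net pay = $4,916.50 − $2,529.64 = $2,386.86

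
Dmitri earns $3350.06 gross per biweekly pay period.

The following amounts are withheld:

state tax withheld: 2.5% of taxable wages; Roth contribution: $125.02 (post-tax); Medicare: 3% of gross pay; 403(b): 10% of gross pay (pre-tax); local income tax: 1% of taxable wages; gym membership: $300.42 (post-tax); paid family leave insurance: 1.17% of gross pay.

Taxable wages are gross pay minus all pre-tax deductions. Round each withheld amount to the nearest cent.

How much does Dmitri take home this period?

403(b): $3350.06 × 0.1 = $335.01
Taxable wages = $3350.06 − $335.01 = $3015.05
Local income tax: $3015.05 × 0.01 = $30.15
State tax withheld: $3015.05 × 0.025 = $75.38
Paid family leave insurance: $3350.06 × 0.0117 = $39.20
Medicare: $3350.06 × 0.03 = $100.50
Gym membership: $300.42
Roth contribution: $125.02
Total deductions = $335.01 + $30.15 + $75.38 + $39.20 + $100.50 + $300.42 + $125.02 = $1005.68
Net pay = $3350.06 − $1005.68 = $2344.38

$2344.38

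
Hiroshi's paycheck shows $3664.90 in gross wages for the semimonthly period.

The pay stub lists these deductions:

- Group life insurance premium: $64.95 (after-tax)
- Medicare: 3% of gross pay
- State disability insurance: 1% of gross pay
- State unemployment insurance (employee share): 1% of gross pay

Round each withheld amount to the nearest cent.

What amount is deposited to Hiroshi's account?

State disability insurance: $3664.90 × 0.01 = $36.65
State unemployment insurance (employee share): $3664.90 × 0.01 = $36.65
Medicare: $3664.90 × 0.03 = $109.95
Group life insurance premium: $64.95
Total deductions = $36.65 + $36.65 + $109.95 + $64.95 = $248.20
Net pay = $3664.90 − $248.20 = $3416.70

$3416.70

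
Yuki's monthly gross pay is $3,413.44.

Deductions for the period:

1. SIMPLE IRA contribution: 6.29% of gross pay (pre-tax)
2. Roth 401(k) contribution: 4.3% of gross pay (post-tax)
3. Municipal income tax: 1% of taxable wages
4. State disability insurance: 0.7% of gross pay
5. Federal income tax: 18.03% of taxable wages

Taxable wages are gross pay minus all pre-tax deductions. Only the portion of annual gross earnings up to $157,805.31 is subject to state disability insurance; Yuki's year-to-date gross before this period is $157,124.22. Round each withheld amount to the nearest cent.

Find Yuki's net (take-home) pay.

$2,438.46

SIMPLE IRA contribution: $3,413.44 × 0.0629 = $214.71
Taxable wages = $3,413.44 − $214.71 = $3,198.73
Municipal income tax: $3,198.73 × 0.01 = $31.99
Federal income tax: $3,198.73 × 0.1803 = $576.73
State disability insurance: only $157,805.31 − $157,124.22 = $681.09 of this check is subject → $681.09 × 0.007 = $4.77
Roth 401(k) contribution: $3,413.44 × 0.043 = $146.78
Total deductions = $214.71 + $31.99 + $576.73 + $4.77 + $146.78 = $974.98
Net pay = $3,413.44 − $974.98 = $2,438.46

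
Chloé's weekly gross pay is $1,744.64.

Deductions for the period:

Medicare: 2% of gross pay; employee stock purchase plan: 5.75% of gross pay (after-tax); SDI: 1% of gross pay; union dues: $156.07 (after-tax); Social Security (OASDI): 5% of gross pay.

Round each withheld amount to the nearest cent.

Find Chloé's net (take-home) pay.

$1,348.68

SDI: $1,744.64 × 0.01 = $17.45
Medicare: $1,744.64 × 0.02 = $34.89
Social Security (OASDI): $1,744.64 × 0.05 = $87.23
Employee stock purchase plan: $1,744.64 × 0.0575 = $100.32
Union dues: $156.07
Total deductions = $17.45 + $34.89 + $87.23 + $100.32 + $156.07 = $395.96
Net pay = $1,744.64 − $395.96 = $1,348.68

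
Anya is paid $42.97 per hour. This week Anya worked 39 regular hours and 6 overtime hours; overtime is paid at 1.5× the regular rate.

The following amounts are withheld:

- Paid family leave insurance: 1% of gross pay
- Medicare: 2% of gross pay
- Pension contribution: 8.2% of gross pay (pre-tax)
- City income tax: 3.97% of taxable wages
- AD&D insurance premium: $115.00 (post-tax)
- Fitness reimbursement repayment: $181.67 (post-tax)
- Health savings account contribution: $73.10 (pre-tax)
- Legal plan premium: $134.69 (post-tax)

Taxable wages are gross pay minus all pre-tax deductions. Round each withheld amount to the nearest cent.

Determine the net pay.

$1,254.82

Regular pay: 39 × $42.97 = $1,675.83
Overtime pay: 6 × $42.97 × 1.5 = $386.73
Gross pay = $1,675.83 + $386.73 = $2,062.56
Pension contribution: $2,062.56 × 0.082 = $169.13
Health savings account contribution: $73.10
Pre-tax total = $169.13 + $73.10 = $242.23
Taxable wages = $2,062.56 − $242.23 = $1,820.33
City income tax: $1,820.33 × 0.0397 = $72.27
Medicare: $2,062.56 × 0.02 = $41.25
Paid family leave insurance: $2,062.56 × 0.01 = $20.63
AD&D insurance premium: $115.00
Fitness reimbursement repayment: $181.67
Legal plan premium: $134.69
Total deductions = $169.13 + $73.10 + $72.27 + $41.25 + $20.63 + $115.00 + $181.67 + $134.69 = $807.74
Net pay = $2,062.56 − $807.74 = $1,254.82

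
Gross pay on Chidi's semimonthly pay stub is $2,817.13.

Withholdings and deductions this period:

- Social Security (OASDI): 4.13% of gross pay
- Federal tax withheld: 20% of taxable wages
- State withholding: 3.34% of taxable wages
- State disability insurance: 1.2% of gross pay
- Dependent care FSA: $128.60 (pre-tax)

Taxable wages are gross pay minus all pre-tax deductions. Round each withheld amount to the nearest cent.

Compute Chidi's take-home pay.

$1,910.86

Dependent care FSA: $128.60
Taxable wages = $2,817.13 − $128.60 = $2,688.53
Federal tax withheld: $2,688.53 × 0.2 = $537.71
State withholding: $2,688.53 × 0.0334 = $89.80
State disability insurance: $2,817.13 × 0.012 = $33.81
Social Security (OASDI): $2,817.13 × 0.0413 = $116.35
Total deductions = $128.60 + $537.71 + $89.80 + $33.81 + $116.35 = $906.27
Net pay = $2,817.13 − $906.27 = $1,910.86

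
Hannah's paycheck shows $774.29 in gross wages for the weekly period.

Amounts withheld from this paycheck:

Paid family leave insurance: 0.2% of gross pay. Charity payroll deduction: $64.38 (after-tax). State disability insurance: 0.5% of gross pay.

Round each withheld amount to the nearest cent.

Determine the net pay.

$704.49

Paid family leave insurance: $774.29 × 0.002 = $1.55
State disability insurance: $774.29 × 0.005 = $3.87
Charity payroll deduction: $64.38
Total deductions = $1.55 + $3.87 + $64.38 = $69.80
Net pay = $774.29 − $69.80 = $704.49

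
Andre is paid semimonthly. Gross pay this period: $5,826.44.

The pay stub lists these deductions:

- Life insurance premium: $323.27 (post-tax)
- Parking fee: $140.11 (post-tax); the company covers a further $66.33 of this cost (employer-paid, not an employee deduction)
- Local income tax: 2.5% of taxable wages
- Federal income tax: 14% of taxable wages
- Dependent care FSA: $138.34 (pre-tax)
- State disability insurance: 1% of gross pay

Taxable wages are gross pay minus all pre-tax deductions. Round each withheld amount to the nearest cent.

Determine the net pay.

$4,227.93

Dependent care FSA: $138.34
Taxable wages = $5,826.44 − $138.34 = $5,688.10
Local income tax: $5,688.10 × 0.025 = $142.20
Federal income tax: $5,688.10 × 0.14 = $796.33
State disability insurance: $5,826.44 × 0.01 = $58.26
Parking fee: $140.11
Life insurance premium: $323.27
(Employer's $66.33 toward parking fee is not withheld from the employee.)
Total deductions = $138.34 + $142.20 + $796.33 + $58.26 + $140.11 + $323.27 = $1,598.51
Net pay = $5,826.44 − $1,598.51 = $4,227.93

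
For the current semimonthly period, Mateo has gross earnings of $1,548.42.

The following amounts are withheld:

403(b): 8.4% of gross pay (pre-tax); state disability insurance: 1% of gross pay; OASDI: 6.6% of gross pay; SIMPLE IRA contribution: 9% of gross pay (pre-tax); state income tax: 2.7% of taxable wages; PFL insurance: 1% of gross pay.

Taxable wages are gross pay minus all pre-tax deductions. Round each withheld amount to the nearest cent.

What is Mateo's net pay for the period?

403(b): $1,548.42 × 0.084 = $130.07
SIMPLE IRA contribution: $1,548.42 × 0.09 = $139.36
Pre-tax total = $130.07 + $139.36 = $269.43
Taxable wages = $1,548.42 − $269.43 = $1,278.99
State income tax: $1,278.99 × 0.027 = $34.53
State disability insurance: $1,548.42 × 0.01 = $15.48
OASDI: $1,548.42 × 0.066 = $102.20
PFL insurance: $1,548.42 × 0.01 = $15.48
Total deductions = $130.07 + $139.36 + $34.53 + $15.48 + $102.20 + $15.48 = $437.12
Net pay = $1,548.42 − $437.12 = $1,111.30

$1,111.30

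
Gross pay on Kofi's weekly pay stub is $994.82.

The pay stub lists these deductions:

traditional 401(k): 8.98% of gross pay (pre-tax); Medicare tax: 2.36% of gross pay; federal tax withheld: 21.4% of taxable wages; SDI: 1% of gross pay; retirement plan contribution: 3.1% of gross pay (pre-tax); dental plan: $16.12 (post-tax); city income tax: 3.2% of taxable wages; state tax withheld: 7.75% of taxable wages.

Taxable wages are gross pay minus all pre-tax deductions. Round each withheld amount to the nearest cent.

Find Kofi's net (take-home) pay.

Retirement plan contribution: $994.82 × 0.031 = $30.84
Traditional 401(k): $994.82 × 0.0898 = $89.33
Pre-tax total = $30.84 + $89.33 = $120.17
Taxable wages = $994.82 − $120.17 = $874.65
State tax withheld: $874.65 × 0.0775 = $67.79
Federal tax withheld: $874.65 × 0.214 = $187.18
City income tax: $874.65 × 0.032 = $27.99
SDI: $994.82 × 0.01 = $9.95
Medicare tax: $994.82 × 0.0236 = $23.48
Dental plan: $16.12
Total deductions = $30.84 + $89.33 + $67.79 + $187.18 + $27.99 + $9.95 + $23.48 + $16.12 = $452.68
Net pay = $994.82 − $452.68 = $542.14

$542.14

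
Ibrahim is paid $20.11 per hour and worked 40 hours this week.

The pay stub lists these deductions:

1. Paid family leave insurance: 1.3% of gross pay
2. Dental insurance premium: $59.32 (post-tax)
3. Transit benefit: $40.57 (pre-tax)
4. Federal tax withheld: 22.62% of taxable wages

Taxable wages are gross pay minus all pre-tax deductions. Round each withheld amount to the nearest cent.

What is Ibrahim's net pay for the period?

Gross pay: 40 × $20.11 = $804.40
Transit benefit: $40.57
Taxable wages = $804.40 − $40.57 = $763.83
Federal tax withheld: $763.83 × 0.2262 = $172.78
Paid family leave insurance: $804.40 × 0.013 = $10.46
Dental insurance premium: $59.32
Total deductions = $40.57 + $172.78 + $10.46 + $59.32 = $283.13
Net pay = $804.40 − $283.13 = $521.27

$521.27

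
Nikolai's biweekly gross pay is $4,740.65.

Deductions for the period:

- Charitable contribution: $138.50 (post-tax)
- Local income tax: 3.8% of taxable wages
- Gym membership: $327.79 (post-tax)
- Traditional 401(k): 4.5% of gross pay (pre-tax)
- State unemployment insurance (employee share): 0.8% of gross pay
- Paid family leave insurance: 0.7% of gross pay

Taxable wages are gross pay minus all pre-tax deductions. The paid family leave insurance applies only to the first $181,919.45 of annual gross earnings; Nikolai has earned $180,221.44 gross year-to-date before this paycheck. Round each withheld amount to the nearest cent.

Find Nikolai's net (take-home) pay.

Traditional 401(k): $4,740.65 × 0.045 = $213.33
Taxable wages = $4,740.65 − $213.33 = $4,527.32
Local income tax: $4,527.32 × 0.038 = $172.04
State unemployment insurance (employee share): $4,740.65 × 0.008 = $37.93
Paid family leave insurance: only $181,919.45 − $180,221.44 = $1,698.01 of this check is subject → $1,698.01 × 0.007 = $11.89
Gym membership: $327.79
Charitable contribution: $138.50
Total deductions = $213.33 + $172.04 + $37.93 + $11.89 + $327.79 + $138.50 = $901.48
Net pay = $4,740.65 − $901.48 = $3,839.17

$3,839.17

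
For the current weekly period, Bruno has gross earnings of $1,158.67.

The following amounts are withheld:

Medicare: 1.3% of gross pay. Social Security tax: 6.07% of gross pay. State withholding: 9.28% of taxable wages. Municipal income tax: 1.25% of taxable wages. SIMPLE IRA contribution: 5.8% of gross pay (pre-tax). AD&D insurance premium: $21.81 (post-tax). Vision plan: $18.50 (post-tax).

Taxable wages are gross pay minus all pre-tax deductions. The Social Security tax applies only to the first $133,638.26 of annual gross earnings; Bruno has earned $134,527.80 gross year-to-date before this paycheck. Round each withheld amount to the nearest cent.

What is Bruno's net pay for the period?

SIMPLE IRA contribution: $1,158.67 × 0.058 = $67.20
Taxable wages = $1,158.67 − $67.20 = $1,091.47
Municipal income tax: $1,091.47 × 0.0125 = $13.64
State withholding: $1,091.47 × 0.0928 = $101.29
Medicare: $1,158.67 × 0.013 = $15.06
Social Security tax: annual cap $133,638.26 already reached (YTD $134,527.80), so $0.00
AD&D insurance premium: $21.81
Vision plan: $18.50
Total deductions = $67.20 + $13.64 + $101.29 + $15.06 + $0.00 + $21.81 + $18.50 = $237.50
Net pay = $1,158.67 − $237.50 = $921.17

$921.17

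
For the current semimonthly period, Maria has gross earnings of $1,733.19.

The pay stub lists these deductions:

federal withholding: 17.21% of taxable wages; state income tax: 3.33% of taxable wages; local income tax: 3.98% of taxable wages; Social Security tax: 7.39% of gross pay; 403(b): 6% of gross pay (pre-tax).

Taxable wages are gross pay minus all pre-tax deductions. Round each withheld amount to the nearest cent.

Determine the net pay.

403(b): $1,733.19 × 0.06 = $103.99
Taxable wages = $1,733.19 − $103.99 = $1,629.20
Local income tax: $1,629.20 × 0.0398 = $64.84
State income tax: $1,629.20 × 0.0333 = $54.25
Federal withholding: $1,629.20 × 0.1721 = $280.39
Social Security tax: $1,733.19 × 0.0739 = $128.08
Total deductions = $103.99 + $64.84 + $54.25 + $280.39 + $128.08 = $631.55
Net pay = $1,733.19 − $631.55 = $1,101.64

$1,101.64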